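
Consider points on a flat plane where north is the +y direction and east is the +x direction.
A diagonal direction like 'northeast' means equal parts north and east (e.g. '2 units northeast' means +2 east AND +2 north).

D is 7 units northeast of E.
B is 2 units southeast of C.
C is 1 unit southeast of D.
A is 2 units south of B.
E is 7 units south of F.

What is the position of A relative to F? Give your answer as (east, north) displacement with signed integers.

Place F at the origin (east=0, north=0).
  E is 7 units south of F: delta (east=+0, north=-7); E at (east=0, north=-7).
  D is 7 units northeast of E: delta (east=+7, north=+7); D at (east=7, north=0).
  C is 1 unit southeast of D: delta (east=+1, north=-1); C at (east=8, north=-1).
  B is 2 units southeast of C: delta (east=+2, north=-2); B at (east=10, north=-3).
  A is 2 units south of B: delta (east=+0, north=-2); A at (east=10, north=-5).
Therefore A relative to F: (east=10, north=-5).

Answer: A is at (east=10, north=-5) relative to F.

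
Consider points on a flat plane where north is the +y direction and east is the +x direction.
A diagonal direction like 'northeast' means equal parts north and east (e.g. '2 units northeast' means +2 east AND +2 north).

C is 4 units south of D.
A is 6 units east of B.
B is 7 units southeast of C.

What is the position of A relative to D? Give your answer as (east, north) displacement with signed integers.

Answer: A is at (east=13, north=-11) relative to D.

Derivation:
Place D at the origin (east=0, north=0).
  C is 4 units south of D: delta (east=+0, north=-4); C at (east=0, north=-4).
  B is 7 units southeast of C: delta (east=+7, north=-7); B at (east=7, north=-11).
  A is 6 units east of B: delta (east=+6, north=+0); A at (east=13, north=-11).
Therefore A relative to D: (east=13, north=-11).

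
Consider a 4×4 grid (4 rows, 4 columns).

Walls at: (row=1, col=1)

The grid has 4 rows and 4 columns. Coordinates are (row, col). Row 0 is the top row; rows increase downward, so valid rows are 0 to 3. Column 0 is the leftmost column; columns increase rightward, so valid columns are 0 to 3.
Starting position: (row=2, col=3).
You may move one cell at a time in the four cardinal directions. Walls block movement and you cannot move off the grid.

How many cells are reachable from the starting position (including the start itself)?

Answer: Reachable cells: 15

Derivation:
BFS flood-fill from (row=2, col=3):
  Distance 0: (row=2, col=3)
  Distance 1: (row=1, col=3), (row=2, col=2), (row=3, col=3)
  Distance 2: (row=0, col=3), (row=1, col=2), (row=2, col=1), (row=3, col=2)
  Distance 3: (row=0, col=2), (row=2, col=0), (row=3, col=1)
  Distance 4: (row=0, col=1), (row=1, col=0), (row=3, col=0)
  Distance 5: (row=0, col=0)
Total reachable: 15 (grid has 15 open cells total)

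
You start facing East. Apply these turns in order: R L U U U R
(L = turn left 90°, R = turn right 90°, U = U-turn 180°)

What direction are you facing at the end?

Start: East
  R (right (90° clockwise)) -> South
  L (left (90° counter-clockwise)) -> East
  U (U-turn (180°)) -> West
  U (U-turn (180°)) -> East
  U (U-turn (180°)) -> West
  R (right (90° clockwise)) -> North
Final: North

Answer: Final heading: North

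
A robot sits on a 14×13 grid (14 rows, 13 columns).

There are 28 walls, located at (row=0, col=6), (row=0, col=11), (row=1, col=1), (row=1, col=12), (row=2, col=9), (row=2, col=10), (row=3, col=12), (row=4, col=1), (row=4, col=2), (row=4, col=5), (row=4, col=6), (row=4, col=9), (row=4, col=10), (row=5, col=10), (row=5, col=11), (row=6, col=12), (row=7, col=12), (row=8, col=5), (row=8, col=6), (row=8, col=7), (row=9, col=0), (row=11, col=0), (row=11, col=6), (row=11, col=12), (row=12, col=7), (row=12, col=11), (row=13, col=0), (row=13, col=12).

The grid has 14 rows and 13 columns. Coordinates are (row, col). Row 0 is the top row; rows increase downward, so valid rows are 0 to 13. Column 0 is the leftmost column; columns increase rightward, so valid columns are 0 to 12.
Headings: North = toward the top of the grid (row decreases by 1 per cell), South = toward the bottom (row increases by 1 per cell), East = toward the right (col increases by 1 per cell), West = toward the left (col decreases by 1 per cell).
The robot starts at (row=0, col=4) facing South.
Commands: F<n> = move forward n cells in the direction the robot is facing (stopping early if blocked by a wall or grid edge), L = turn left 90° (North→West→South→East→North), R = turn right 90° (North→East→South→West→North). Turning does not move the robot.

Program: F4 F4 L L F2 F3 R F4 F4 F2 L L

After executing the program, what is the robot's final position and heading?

Start: (row=0, col=4), facing South
  F4: move forward 4, now at (row=4, col=4)
  F4: move forward 4, now at (row=8, col=4)
  L: turn left, now facing East
  L: turn left, now facing North
  F2: move forward 2, now at (row=6, col=4)
  F3: move forward 3, now at (row=3, col=4)
  R: turn right, now facing East
  F4: move forward 4, now at (row=3, col=8)
  F4: move forward 3/4 (blocked), now at (row=3, col=11)
  F2: move forward 0/2 (blocked), now at (row=3, col=11)
  L: turn left, now facing North
  L: turn left, now facing West
Final: (row=3, col=11), facing West

Answer: Final position: (row=3, col=11), facing West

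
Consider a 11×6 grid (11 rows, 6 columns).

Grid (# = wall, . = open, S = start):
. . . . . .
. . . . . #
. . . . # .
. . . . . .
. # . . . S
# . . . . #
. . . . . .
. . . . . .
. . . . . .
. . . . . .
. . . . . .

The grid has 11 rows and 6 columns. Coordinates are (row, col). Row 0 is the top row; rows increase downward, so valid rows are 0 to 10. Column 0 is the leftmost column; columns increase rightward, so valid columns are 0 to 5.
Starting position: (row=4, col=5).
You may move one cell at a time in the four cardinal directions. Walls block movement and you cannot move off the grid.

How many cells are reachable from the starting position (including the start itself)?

BFS flood-fill from (row=4, col=5):
  Distance 0: (row=4, col=5)
  Distance 1: (row=3, col=5), (row=4, col=4)
  Distance 2: (row=2, col=5), (row=3, col=4), (row=4, col=3), (row=5, col=4)
  Distance 3: (row=3, col=3), (row=4, col=2), (row=5, col=3), (row=6, col=4)
  Distance 4: (row=2, col=3), (row=3, col=2), (row=5, col=2), (row=6, col=3), (row=6, col=5), (row=7, col=4)
  Distance 5: (row=1, col=3), (row=2, col=2), (row=3, col=1), (row=5, col=1), (row=6, col=2), (row=7, col=3), (row=7, col=5), (row=8, col=4)
  Distance 6: (row=0, col=3), (row=1, col=2), (row=1, col=4), (row=2, col=1), (row=3, col=0), (row=6, col=1), (row=7, col=2), (row=8, col=3), (row=8, col=5), (row=9, col=4)
  Distance 7: (row=0, col=2), (row=0, col=4), (row=1, col=1), (row=2, col=0), (row=4, col=0), (row=6, col=0), (row=7, col=1), (row=8, col=2), (row=9, col=3), (row=9, col=5), (row=10, col=4)
  Distance 8: (row=0, col=1), (row=0, col=5), (row=1, col=0), (row=7, col=0), (row=8, col=1), (row=9, col=2), (row=10, col=3), (row=10, col=5)
  Distance 9: (row=0, col=0), (row=8, col=0), (row=9, col=1), (row=10, col=2)
  Distance 10: (row=9, col=0), (row=10, col=1)
  Distance 11: (row=10, col=0)
Total reachable: 61 (grid has 61 open cells total)

Answer: Reachable cells: 61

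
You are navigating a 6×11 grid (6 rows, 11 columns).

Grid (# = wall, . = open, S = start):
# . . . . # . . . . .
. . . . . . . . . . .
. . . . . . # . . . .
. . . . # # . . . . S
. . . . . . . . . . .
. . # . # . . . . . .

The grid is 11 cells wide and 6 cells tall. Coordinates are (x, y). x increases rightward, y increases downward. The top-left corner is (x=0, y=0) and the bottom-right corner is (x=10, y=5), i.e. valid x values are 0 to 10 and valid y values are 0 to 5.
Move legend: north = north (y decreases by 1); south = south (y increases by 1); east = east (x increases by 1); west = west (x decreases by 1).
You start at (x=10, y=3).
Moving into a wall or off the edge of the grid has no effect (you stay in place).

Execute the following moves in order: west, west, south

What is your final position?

Start: (x=10, y=3)
  west (west): (x=10, y=3) -> (x=9, y=3)
  west (west): (x=9, y=3) -> (x=8, y=3)
  south (south): (x=8, y=3) -> (x=8, y=4)
Final: (x=8, y=4)

Answer: Final position: (x=8, y=4)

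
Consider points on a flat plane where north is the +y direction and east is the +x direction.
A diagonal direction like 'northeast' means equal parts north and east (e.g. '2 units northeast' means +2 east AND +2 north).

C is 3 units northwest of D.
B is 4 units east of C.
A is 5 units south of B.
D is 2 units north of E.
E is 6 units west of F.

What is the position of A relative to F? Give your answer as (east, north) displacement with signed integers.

Answer: A is at (east=-5, north=0) relative to F.

Derivation:
Place F at the origin (east=0, north=0).
  E is 6 units west of F: delta (east=-6, north=+0); E at (east=-6, north=0).
  D is 2 units north of E: delta (east=+0, north=+2); D at (east=-6, north=2).
  C is 3 units northwest of D: delta (east=-3, north=+3); C at (east=-9, north=5).
  B is 4 units east of C: delta (east=+4, north=+0); B at (east=-5, north=5).
  A is 5 units south of B: delta (east=+0, north=-5); A at (east=-5, north=0).
Therefore A relative to F: (east=-5, north=0).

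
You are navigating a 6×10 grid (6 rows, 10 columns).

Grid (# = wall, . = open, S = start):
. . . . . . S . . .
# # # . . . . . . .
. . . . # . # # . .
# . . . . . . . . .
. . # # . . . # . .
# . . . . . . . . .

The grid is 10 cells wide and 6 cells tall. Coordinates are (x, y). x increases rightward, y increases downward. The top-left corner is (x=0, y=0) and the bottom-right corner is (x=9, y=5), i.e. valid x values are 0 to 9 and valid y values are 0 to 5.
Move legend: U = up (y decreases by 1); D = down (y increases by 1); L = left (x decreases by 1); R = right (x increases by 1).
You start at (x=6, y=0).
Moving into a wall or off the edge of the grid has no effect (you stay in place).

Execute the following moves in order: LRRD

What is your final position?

Start: (x=6, y=0)
  L (left): (x=6, y=0) -> (x=5, y=0)
  R (right): (x=5, y=0) -> (x=6, y=0)
  R (right): (x=6, y=0) -> (x=7, y=0)
  D (down): (x=7, y=0) -> (x=7, y=1)
Final: (x=7, y=1)

Answer: Final position: (x=7, y=1)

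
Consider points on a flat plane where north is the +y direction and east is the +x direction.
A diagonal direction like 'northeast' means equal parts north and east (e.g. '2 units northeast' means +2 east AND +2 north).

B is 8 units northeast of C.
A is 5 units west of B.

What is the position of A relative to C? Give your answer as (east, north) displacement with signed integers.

Answer: A is at (east=3, north=8) relative to C.

Derivation:
Place C at the origin (east=0, north=0).
  B is 8 units northeast of C: delta (east=+8, north=+8); B at (east=8, north=8).
  A is 5 units west of B: delta (east=-5, north=+0); A at (east=3, north=8).
Therefore A relative to C: (east=3, north=8).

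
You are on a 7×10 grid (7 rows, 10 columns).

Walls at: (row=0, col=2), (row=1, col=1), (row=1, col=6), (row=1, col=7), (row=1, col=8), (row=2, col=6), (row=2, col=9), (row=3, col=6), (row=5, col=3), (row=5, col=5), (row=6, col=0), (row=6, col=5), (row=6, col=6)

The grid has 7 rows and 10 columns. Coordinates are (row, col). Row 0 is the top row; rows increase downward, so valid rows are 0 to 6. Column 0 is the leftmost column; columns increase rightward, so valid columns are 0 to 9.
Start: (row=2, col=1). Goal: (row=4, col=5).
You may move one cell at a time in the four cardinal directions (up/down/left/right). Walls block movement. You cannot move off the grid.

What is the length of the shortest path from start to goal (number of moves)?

BFS from (row=2, col=1) until reaching (row=4, col=5):
  Distance 0: (row=2, col=1)
  Distance 1: (row=2, col=0), (row=2, col=2), (row=3, col=1)
  Distance 2: (row=1, col=0), (row=1, col=2), (row=2, col=3), (row=3, col=0), (row=3, col=2), (row=4, col=1)
  Distance 3: (row=0, col=0), (row=1, col=3), (row=2, col=4), (row=3, col=3), (row=4, col=0), (row=4, col=2), (row=5, col=1)
  Distance 4: (row=0, col=1), (row=0, col=3), (row=1, col=4), (row=2, col=5), (row=3, col=4), (row=4, col=3), (row=5, col=0), (row=5, col=2), (row=6, col=1)
  Distance 5: (row=0, col=4), (row=1, col=5), (row=3, col=5), (row=4, col=4), (row=6, col=2)
  Distance 6: (row=0, col=5), (row=4, col=5), (row=5, col=4), (row=6, col=3)  <- goal reached here
One shortest path (6 moves): (row=2, col=1) -> (row=2, col=2) -> (row=2, col=3) -> (row=2, col=4) -> (row=2, col=5) -> (row=3, col=5) -> (row=4, col=5)

Answer: Shortest path length: 6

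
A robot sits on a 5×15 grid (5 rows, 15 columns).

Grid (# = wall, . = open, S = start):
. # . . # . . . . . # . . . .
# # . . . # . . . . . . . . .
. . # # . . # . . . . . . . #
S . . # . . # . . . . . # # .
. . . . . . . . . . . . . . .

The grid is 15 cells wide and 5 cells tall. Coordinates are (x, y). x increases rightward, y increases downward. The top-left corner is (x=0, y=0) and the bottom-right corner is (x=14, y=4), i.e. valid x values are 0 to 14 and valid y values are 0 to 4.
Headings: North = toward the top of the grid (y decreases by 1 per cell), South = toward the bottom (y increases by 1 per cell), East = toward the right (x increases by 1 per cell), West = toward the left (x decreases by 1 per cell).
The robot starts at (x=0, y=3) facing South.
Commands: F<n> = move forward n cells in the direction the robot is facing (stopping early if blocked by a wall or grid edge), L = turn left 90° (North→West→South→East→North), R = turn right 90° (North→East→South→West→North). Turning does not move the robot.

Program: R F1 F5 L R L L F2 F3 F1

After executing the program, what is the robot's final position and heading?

Start: (x=0, y=3), facing South
  R: turn right, now facing West
  F1: move forward 0/1 (blocked), now at (x=0, y=3)
  F5: move forward 0/5 (blocked), now at (x=0, y=3)
  L: turn left, now facing South
  R: turn right, now facing West
  L: turn left, now facing South
  L: turn left, now facing East
  F2: move forward 2, now at (x=2, y=3)
  F3: move forward 0/3 (blocked), now at (x=2, y=3)
  F1: move forward 0/1 (blocked), now at (x=2, y=3)
Final: (x=2, y=3), facing East

Answer: Final position: (x=2, y=3), facing East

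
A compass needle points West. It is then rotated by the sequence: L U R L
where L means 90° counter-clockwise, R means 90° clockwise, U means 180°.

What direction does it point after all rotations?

Answer: Final heading: North

Derivation:
Start: West
  L (left (90° counter-clockwise)) -> South
  U (U-turn (180°)) -> North
  R (right (90° clockwise)) -> East
  L (left (90° counter-clockwise)) -> North
Final: North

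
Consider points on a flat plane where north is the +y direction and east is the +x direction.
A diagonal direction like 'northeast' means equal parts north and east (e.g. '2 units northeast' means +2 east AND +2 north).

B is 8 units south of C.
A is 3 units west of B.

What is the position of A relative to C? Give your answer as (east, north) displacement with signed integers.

Place C at the origin (east=0, north=0).
  B is 8 units south of C: delta (east=+0, north=-8); B at (east=0, north=-8).
  A is 3 units west of B: delta (east=-3, north=+0); A at (east=-3, north=-8).
Therefore A relative to C: (east=-3, north=-8).

Answer: A is at (east=-3, north=-8) relative to C.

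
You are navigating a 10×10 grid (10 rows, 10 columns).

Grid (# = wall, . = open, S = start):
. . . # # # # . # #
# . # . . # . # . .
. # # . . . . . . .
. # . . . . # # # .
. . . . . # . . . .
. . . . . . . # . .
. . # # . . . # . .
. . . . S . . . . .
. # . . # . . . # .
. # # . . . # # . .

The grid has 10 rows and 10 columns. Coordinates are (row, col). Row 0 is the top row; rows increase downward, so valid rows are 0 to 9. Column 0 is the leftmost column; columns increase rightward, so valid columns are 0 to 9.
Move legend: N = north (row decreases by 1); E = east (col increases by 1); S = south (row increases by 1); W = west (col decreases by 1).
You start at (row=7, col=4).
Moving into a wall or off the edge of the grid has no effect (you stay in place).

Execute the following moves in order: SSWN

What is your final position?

Start: (row=7, col=4)
  S (south): blocked, stay at (row=7, col=4)
  S (south): blocked, stay at (row=7, col=4)
  W (west): (row=7, col=4) -> (row=7, col=3)
  N (north): blocked, stay at (row=7, col=3)
Final: (row=7, col=3)

Answer: Final position: (row=7, col=3)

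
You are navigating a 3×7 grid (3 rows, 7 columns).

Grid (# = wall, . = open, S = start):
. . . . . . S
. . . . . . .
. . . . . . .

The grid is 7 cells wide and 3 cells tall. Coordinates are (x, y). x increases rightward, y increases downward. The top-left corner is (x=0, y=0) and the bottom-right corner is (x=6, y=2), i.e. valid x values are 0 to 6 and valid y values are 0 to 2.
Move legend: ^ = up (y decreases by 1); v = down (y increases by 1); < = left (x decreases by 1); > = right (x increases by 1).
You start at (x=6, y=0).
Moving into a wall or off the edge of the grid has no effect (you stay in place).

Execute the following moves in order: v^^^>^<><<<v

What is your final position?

Answer: Final position: (x=3, y=1)

Derivation:
Start: (x=6, y=0)
  v (down): (x=6, y=0) -> (x=6, y=1)
  ^ (up): (x=6, y=1) -> (x=6, y=0)
  ^ (up): blocked, stay at (x=6, y=0)
  ^ (up): blocked, stay at (x=6, y=0)
  > (right): blocked, stay at (x=6, y=0)
  ^ (up): blocked, stay at (x=6, y=0)
  < (left): (x=6, y=0) -> (x=5, y=0)
  > (right): (x=5, y=0) -> (x=6, y=0)
  < (left): (x=6, y=0) -> (x=5, y=0)
  < (left): (x=5, y=0) -> (x=4, y=0)
  < (left): (x=4, y=0) -> (x=3, y=0)
  v (down): (x=3, y=0) -> (x=3, y=1)
Final: (x=3, y=1)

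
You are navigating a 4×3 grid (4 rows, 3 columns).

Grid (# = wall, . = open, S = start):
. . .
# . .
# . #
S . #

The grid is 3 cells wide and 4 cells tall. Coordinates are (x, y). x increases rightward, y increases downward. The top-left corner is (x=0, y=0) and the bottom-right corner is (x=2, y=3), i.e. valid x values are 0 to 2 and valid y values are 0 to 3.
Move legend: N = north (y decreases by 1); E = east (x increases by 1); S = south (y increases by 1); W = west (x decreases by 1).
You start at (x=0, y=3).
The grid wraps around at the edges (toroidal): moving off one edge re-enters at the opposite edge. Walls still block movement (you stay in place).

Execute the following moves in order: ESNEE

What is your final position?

Answer: Final position: (x=1, y=3)

Derivation:
Start: (x=0, y=3)
  E (east): (x=0, y=3) -> (x=1, y=3)
  S (south): (x=1, y=3) -> (x=1, y=0)
  N (north): (x=1, y=0) -> (x=1, y=3)
  E (east): blocked, stay at (x=1, y=3)
  E (east): blocked, stay at (x=1, y=3)
Final: (x=1, y=3)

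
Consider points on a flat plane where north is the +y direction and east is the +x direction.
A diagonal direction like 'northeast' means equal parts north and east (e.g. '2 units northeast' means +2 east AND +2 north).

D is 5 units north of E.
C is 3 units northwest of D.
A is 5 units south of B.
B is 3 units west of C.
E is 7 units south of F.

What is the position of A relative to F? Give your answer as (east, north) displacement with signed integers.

Place F at the origin (east=0, north=0).
  E is 7 units south of F: delta (east=+0, north=-7); E at (east=0, north=-7).
  D is 5 units north of E: delta (east=+0, north=+5); D at (east=0, north=-2).
  C is 3 units northwest of D: delta (east=-3, north=+3); C at (east=-3, north=1).
  B is 3 units west of C: delta (east=-3, north=+0); B at (east=-6, north=1).
  A is 5 units south of B: delta (east=+0, north=-5); A at (east=-6, north=-4).
Therefore A relative to F: (east=-6, north=-4).

Answer: A is at (east=-6, north=-4) relative to F.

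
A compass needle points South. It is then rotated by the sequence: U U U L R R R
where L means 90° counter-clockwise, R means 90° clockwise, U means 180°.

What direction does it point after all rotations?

Start: South
  U (U-turn (180°)) -> North
  U (U-turn (180°)) -> South
  U (U-turn (180°)) -> North
  L (left (90° counter-clockwise)) -> West
  R (right (90° clockwise)) -> North
  R (right (90° clockwise)) -> East
  R (right (90° clockwise)) -> South
Final: South

Answer: Final heading: South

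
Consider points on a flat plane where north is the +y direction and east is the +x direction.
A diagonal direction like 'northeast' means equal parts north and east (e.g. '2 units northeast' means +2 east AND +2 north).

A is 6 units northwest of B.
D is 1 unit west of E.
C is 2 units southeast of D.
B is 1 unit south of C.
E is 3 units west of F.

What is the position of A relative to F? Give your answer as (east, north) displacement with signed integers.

Place F at the origin (east=0, north=0).
  E is 3 units west of F: delta (east=-3, north=+0); E at (east=-3, north=0).
  D is 1 unit west of E: delta (east=-1, north=+0); D at (east=-4, north=0).
  C is 2 units southeast of D: delta (east=+2, north=-2); C at (east=-2, north=-2).
  B is 1 unit south of C: delta (east=+0, north=-1); B at (east=-2, north=-3).
  A is 6 units northwest of B: delta (east=-6, north=+6); A at (east=-8, north=3).
Therefore A relative to F: (east=-8, north=3).

Answer: A is at (east=-8, north=3) relative to F.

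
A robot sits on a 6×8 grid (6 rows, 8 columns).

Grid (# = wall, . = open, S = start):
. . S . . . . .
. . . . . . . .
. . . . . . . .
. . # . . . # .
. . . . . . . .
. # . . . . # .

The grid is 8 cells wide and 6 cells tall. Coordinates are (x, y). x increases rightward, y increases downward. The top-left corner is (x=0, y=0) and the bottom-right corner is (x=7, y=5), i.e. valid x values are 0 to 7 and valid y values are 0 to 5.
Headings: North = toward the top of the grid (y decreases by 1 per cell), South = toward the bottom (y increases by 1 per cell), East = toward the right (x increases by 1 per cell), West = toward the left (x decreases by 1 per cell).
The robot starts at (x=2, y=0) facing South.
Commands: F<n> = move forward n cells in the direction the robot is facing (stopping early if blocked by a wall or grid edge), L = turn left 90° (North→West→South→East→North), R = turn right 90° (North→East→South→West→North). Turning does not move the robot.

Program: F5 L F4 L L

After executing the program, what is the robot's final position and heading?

Start: (x=2, y=0), facing South
  F5: move forward 2/5 (blocked), now at (x=2, y=2)
  L: turn left, now facing East
  F4: move forward 4, now at (x=6, y=2)
  L: turn left, now facing North
  L: turn left, now facing West
Final: (x=6, y=2), facing West

Answer: Final position: (x=6, y=2), facing West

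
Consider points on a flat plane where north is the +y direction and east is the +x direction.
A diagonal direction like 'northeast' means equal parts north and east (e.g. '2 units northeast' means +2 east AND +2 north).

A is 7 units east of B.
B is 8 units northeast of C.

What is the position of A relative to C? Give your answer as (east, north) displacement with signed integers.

Answer: A is at (east=15, north=8) relative to C.

Derivation:
Place C at the origin (east=0, north=0).
  B is 8 units northeast of C: delta (east=+8, north=+8); B at (east=8, north=8).
  A is 7 units east of B: delta (east=+7, north=+0); A at (east=15, north=8).
Therefore A relative to C: (east=15, north=8).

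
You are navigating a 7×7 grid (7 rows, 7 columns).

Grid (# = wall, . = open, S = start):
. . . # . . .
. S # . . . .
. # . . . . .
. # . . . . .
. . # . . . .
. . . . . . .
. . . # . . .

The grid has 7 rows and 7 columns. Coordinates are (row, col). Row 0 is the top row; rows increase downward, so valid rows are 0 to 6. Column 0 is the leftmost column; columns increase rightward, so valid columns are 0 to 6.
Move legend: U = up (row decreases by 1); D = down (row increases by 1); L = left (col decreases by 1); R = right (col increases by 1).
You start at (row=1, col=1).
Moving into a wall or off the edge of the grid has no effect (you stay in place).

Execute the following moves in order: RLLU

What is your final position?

Start: (row=1, col=1)
  R (right): blocked, stay at (row=1, col=1)
  L (left): (row=1, col=1) -> (row=1, col=0)
  L (left): blocked, stay at (row=1, col=0)
  U (up): (row=1, col=0) -> (row=0, col=0)
Final: (row=0, col=0)

Answer: Final position: (row=0, col=0)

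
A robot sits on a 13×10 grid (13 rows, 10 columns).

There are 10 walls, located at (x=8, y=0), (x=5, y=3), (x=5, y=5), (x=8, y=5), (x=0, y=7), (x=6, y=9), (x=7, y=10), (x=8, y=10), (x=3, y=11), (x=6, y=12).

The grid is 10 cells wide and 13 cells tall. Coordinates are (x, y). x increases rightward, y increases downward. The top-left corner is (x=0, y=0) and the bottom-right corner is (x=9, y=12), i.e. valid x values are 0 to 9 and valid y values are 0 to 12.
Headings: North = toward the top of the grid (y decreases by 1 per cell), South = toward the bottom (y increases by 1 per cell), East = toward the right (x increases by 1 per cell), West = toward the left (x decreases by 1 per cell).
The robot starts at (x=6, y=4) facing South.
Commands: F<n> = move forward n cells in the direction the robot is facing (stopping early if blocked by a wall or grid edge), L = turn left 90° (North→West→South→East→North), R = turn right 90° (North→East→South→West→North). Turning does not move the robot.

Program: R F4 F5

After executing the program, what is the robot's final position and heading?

Start: (x=6, y=4), facing South
  R: turn right, now facing West
  F4: move forward 4, now at (x=2, y=4)
  F5: move forward 2/5 (blocked), now at (x=0, y=4)
Final: (x=0, y=4), facing West

Answer: Final position: (x=0, y=4), facing West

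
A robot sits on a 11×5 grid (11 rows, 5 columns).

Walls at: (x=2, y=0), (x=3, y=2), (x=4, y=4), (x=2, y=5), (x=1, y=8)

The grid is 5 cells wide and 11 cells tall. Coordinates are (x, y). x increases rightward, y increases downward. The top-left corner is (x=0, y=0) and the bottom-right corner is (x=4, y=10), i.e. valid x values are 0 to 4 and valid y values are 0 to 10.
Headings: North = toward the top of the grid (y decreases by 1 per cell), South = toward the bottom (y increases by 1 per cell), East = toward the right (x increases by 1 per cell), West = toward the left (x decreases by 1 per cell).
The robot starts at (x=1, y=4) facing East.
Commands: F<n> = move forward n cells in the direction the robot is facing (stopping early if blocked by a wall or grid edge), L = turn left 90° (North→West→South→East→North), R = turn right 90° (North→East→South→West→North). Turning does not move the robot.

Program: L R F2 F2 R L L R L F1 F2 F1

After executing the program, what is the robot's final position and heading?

Start: (x=1, y=4), facing East
  L: turn left, now facing North
  R: turn right, now facing East
  F2: move forward 2, now at (x=3, y=4)
  F2: move forward 0/2 (blocked), now at (x=3, y=4)
  R: turn right, now facing South
  L: turn left, now facing East
  L: turn left, now facing North
  R: turn right, now facing East
  L: turn left, now facing North
  F1: move forward 1, now at (x=3, y=3)
  F2: move forward 0/2 (blocked), now at (x=3, y=3)
  F1: move forward 0/1 (blocked), now at (x=3, y=3)
Final: (x=3, y=3), facing North

Answer: Final position: (x=3, y=3), facing North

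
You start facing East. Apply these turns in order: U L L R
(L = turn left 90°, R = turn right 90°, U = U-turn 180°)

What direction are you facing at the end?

Answer: Final heading: South

Derivation:
Start: East
  U (U-turn (180°)) -> West
  L (left (90° counter-clockwise)) -> South
  L (left (90° counter-clockwise)) -> East
  R (right (90° clockwise)) -> South
Final: South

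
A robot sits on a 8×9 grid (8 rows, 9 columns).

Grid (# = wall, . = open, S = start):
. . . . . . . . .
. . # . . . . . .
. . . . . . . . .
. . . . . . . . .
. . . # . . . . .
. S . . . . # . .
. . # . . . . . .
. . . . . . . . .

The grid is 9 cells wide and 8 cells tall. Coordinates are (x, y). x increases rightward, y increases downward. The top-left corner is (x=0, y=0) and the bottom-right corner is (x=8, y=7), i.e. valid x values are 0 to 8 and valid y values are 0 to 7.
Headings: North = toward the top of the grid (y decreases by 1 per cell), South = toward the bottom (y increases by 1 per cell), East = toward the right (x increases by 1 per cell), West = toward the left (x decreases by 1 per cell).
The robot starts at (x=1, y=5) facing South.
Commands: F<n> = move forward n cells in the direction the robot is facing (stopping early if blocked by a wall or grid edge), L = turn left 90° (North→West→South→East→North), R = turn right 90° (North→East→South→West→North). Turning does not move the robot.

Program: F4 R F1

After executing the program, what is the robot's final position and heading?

Answer: Final position: (x=0, y=7), facing West

Derivation:
Start: (x=1, y=5), facing South
  F4: move forward 2/4 (blocked), now at (x=1, y=7)
  R: turn right, now facing West
  F1: move forward 1, now at (x=0, y=7)
Final: (x=0, y=7), facing West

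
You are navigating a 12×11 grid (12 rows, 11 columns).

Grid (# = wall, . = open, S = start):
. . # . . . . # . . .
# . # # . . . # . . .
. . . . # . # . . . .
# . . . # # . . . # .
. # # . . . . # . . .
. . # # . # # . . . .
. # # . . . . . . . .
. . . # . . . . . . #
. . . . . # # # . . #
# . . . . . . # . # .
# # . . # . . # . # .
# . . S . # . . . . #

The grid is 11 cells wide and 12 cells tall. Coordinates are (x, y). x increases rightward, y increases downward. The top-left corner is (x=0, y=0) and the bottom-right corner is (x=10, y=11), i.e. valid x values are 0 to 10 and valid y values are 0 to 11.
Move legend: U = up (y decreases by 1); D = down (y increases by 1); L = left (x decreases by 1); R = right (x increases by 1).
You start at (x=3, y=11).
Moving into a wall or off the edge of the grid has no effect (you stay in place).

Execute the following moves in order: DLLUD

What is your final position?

Start: (x=3, y=11)
  D (down): blocked, stay at (x=3, y=11)
  L (left): (x=3, y=11) -> (x=2, y=11)
  L (left): (x=2, y=11) -> (x=1, y=11)
  U (up): blocked, stay at (x=1, y=11)
  D (down): blocked, stay at (x=1, y=11)
Final: (x=1, y=11)

Answer: Final position: (x=1, y=11)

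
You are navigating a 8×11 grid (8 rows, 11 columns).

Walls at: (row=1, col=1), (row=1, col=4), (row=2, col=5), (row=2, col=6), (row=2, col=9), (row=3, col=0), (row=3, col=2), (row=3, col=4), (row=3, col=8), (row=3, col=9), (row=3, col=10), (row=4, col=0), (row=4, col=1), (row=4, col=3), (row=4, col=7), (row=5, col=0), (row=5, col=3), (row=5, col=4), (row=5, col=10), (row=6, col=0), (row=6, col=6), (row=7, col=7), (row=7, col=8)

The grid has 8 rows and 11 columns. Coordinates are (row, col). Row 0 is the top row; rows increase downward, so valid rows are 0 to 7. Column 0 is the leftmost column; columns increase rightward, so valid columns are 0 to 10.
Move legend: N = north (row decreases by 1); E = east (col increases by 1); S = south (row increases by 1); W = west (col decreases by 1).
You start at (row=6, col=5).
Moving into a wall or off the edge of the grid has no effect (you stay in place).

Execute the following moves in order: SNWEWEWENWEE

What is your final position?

Start: (row=6, col=5)
  S (south): (row=6, col=5) -> (row=7, col=5)
  N (north): (row=7, col=5) -> (row=6, col=5)
  W (west): (row=6, col=5) -> (row=6, col=4)
  E (east): (row=6, col=4) -> (row=6, col=5)
  W (west): (row=6, col=5) -> (row=6, col=4)
  E (east): (row=6, col=4) -> (row=6, col=5)
  W (west): (row=6, col=5) -> (row=6, col=4)
  E (east): (row=6, col=4) -> (row=6, col=5)
  N (north): (row=6, col=5) -> (row=5, col=5)
  W (west): blocked, stay at (row=5, col=5)
  E (east): (row=5, col=5) -> (row=5, col=6)
  E (east): (row=5, col=6) -> (row=5, col=7)
Final: (row=5, col=7)

Answer: Final position: (row=5, col=7)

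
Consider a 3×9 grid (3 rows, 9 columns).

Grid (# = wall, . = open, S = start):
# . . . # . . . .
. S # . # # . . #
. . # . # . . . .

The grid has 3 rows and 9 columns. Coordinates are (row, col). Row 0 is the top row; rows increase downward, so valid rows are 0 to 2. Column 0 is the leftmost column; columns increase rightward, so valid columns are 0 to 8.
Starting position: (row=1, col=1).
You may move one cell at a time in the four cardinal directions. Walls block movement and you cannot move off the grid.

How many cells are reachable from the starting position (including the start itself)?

Answer: Reachable cells: 9

Derivation:
BFS flood-fill from (row=1, col=1):
  Distance 0: (row=1, col=1)
  Distance 1: (row=0, col=1), (row=1, col=0), (row=2, col=1)
  Distance 2: (row=0, col=2), (row=2, col=0)
  Distance 3: (row=0, col=3)
  Distance 4: (row=1, col=3)
  Distance 5: (row=2, col=3)
Total reachable: 9 (grid has 19 open cells total)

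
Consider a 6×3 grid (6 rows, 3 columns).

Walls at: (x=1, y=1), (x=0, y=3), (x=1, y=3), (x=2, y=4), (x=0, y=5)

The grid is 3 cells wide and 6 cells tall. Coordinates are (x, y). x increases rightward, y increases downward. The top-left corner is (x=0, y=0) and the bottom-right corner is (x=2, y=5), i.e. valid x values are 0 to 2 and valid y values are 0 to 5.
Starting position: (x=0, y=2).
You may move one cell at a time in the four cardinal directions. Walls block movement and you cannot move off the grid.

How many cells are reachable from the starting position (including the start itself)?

Answer: Reachable cells: 9

Derivation:
BFS flood-fill from (x=0, y=2):
  Distance 0: (x=0, y=2)
  Distance 1: (x=0, y=1), (x=1, y=2)
  Distance 2: (x=0, y=0), (x=2, y=2)
  Distance 3: (x=1, y=0), (x=2, y=1), (x=2, y=3)
  Distance 4: (x=2, y=0)
Total reachable: 9 (grid has 13 open cells total)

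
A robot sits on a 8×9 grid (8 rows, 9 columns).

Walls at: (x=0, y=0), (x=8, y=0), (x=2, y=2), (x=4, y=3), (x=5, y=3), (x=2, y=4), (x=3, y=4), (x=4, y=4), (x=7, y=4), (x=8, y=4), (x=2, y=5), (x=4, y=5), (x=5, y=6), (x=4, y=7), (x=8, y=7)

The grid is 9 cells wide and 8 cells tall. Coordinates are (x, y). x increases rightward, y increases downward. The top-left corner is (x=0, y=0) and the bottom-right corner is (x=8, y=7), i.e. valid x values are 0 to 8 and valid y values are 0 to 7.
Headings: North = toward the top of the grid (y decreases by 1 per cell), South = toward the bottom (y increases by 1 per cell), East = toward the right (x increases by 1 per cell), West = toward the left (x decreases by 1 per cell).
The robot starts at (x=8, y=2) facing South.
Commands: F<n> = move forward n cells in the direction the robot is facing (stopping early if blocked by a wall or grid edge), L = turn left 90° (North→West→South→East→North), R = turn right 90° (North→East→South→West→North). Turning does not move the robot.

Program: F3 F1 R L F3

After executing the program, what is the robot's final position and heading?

Answer: Final position: (x=8, y=3), facing South

Derivation:
Start: (x=8, y=2), facing South
  F3: move forward 1/3 (blocked), now at (x=8, y=3)
  F1: move forward 0/1 (blocked), now at (x=8, y=3)
  R: turn right, now facing West
  L: turn left, now facing South
  F3: move forward 0/3 (blocked), now at (x=8, y=3)
Final: (x=8, y=3), facing South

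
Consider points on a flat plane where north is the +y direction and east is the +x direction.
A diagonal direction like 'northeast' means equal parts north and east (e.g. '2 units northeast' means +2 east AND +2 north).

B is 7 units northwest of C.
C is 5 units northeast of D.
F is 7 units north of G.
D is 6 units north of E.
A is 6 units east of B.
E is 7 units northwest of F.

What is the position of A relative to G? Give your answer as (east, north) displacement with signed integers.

Answer: A is at (east=-3, north=32) relative to G.

Derivation:
Place G at the origin (east=0, north=0).
  F is 7 units north of G: delta (east=+0, north=+7); F at (east=0, north=7).
  E is 7 units northwest of F: delta (east=-7, north=+7); E at (east=-7, north=14).
  D is 6 units north of E: delta (east=+0, north=+6); D at (east=-7, north=20).
  C is 5 units northeast of D: delta (east=+5, north=+5); C at (east=-2, north=25).
  B is 7 units northwest of C: delta (east=-7, north=+7); B at (east=-9, north=32).
  A is 6 units east of B: delta (east=+6, north=+0); A at (east=-3, north=32).
Therefore A relative to G: (east=-3, north=32).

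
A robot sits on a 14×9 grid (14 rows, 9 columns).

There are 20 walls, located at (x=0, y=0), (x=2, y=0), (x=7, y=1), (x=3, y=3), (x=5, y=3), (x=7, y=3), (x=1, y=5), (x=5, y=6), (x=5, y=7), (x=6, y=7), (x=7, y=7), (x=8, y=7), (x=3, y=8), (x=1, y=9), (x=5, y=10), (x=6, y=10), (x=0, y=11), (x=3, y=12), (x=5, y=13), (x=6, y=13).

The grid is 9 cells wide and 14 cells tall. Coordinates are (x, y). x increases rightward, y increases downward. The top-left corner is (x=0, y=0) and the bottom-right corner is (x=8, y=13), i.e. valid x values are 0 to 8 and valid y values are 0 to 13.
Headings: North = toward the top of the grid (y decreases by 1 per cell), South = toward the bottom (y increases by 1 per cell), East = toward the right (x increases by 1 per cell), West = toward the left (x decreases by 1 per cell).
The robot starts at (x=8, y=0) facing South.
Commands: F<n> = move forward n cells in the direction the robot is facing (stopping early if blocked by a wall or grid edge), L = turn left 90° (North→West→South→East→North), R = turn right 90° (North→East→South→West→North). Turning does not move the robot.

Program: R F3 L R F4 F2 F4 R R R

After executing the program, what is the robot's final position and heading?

Answer: Final position: (x=3, y=0), facing South

Derivation:
Start: (x=8, y=0), facing South
  R: turn right, now facing West
  F3: move forward 3, now at (x=5, y=0)
  L: turn left, now facing South
  R: turn right, now facing West
  F4: move forward 2/4 (blocked), now at (x=3, y=0)
  F2: move forward 0/2 (blocked), now at (x=3, y=0)
  F4: move forward 0/4 (blocked), now at (x=3, y=0)
  R: turn right, now facing North
  R: turn right, now facing East
  R: turn right, now facing South
Final: (x=3, y=0), facing South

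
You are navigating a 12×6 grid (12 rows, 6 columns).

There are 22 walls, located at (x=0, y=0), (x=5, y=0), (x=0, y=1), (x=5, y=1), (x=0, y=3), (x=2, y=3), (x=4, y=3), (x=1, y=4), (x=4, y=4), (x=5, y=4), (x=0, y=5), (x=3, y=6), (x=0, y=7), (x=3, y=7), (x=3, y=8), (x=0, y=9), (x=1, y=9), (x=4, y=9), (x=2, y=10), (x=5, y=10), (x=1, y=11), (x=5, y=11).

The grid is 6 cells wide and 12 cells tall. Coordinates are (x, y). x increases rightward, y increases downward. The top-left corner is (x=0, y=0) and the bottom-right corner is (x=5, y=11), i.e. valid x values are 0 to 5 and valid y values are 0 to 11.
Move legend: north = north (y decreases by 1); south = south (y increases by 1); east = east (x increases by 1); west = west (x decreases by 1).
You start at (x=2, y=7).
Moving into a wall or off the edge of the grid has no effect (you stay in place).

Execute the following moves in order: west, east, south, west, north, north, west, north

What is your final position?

Answer: Final position: (x=0, y=6)

Derivation:
Start: (x=2, y=7)
  west (west): (x=2, y=7) -> (x=1, y=7)
  east (east): (x=1, y=7) -> (x=2, y=7)
  south (south): (x=2, y=7) -> (x=2, y=8)
  west (west): (x=2, y=8) -> (x=1, y=8)
  north (north): (x=1, y=8) -> (x=1, y=7)
  north (north): (x=1, y=7) -> (x=1, y=6)
  west (west): (x=1, y=6) -> (x=0, y=6)
  north (north): blocked, stay at (x=0, y=6)
Final: (x=0, y=6)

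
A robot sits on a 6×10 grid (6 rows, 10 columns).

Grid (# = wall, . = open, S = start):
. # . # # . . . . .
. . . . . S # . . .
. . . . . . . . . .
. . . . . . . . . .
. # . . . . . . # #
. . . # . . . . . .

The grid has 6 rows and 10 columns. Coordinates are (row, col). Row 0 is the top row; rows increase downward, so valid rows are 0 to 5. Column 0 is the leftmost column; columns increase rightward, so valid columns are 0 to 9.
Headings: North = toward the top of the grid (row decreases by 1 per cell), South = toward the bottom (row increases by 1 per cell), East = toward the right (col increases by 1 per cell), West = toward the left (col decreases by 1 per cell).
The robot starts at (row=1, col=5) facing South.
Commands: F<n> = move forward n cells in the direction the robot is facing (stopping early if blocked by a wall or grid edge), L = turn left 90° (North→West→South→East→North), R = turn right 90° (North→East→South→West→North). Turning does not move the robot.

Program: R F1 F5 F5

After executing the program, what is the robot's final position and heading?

Start: (row=1, col=5), facing South
  R: turn right, now facing West
  F1: move forward 1, now at (row=1, col=4)
  F5: move forward 4/5 (blocked), now at (row=1, col=0)
  F5: move forward 0/5 (blocked), now at (row=1, col=0)
Final: (row=1, col=0), facing West

Answer: Final position: (row=1, col=0), facing West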